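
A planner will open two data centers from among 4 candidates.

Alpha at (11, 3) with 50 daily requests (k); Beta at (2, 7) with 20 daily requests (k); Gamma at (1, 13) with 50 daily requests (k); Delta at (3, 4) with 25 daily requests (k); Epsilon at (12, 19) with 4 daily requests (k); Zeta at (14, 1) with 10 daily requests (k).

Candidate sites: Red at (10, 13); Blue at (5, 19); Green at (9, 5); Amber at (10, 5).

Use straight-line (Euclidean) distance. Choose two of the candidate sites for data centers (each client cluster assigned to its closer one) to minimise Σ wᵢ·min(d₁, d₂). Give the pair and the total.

Evaluate every pair (each demand assigned to the nearer of the two):
  {Blue, Green}: total = 891.7
  {Blue, Amber}: total = 898.6
  {Red, Green}: total = 978.4
  {Red, Amber}: total = 985.4
  {Green, Amber}: total = 1088.3
  {Red, Blue}: total = 1499.9
Best pair: {Blue, Green} with total 891.7.

{Blue, Green}, total 891.7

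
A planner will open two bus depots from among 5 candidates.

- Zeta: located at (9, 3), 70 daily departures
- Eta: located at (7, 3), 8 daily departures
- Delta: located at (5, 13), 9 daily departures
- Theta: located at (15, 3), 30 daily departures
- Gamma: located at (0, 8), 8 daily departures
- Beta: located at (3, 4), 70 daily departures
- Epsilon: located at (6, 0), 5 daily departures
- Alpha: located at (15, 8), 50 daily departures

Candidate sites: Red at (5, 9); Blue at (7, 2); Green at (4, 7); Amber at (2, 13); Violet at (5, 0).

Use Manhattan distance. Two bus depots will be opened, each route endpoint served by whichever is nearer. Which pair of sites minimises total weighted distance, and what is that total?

{Blue, Green}, total 1486

Evaluate every pair (each demand assigned to the nearer of the two):
  {Blue, Green}: total = 1486
  {Red, Blue}: total = 1557
  {Blue, Amber}: total = 1706
  {Blue, Violet}: total = 1834
  {Green, Violet}: total = 1908
  {Red, Violet}: total = 1979
  {Red, Green}: total = 2087
  {Green, Amber}: total = 2128
  {Amber, Violet}: total = 2328
  {Red, Amber}: total = 2409
Best pair: {Blue, Green} with total 1486.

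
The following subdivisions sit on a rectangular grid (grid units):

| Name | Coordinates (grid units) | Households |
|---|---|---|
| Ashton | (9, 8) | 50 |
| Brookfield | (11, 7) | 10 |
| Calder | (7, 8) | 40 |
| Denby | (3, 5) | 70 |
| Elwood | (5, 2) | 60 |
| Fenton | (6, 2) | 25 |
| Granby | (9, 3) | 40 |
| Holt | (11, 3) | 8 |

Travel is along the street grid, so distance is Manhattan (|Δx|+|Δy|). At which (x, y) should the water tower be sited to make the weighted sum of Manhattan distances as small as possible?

Manhattan distance separates: Σwᵢ(|x−xᵢ|+|y−yᵢ|) = Σwᵢ|x−xᵢ| + Σwᵢ|y−yᵢ|, so x and y are optimised independently as 1-D weighted medians.
Total weight W = 303; half = 151.5.
x-coordinate, sorted with cumulative weight:
  x=3 (Denby, w=70) cum 70
  x=5 (Elwood, w=60) cum 130
  x=6 (Fenton, w=25) cum 155  ← median
  x=7 (Calder, w=40) cum 195
  x=9 (Ashton, w=50) cum 245
  x=9 (Granby, w=40) cum 285
  x=11 (Brookfield, w=10) cum 295
  x=11 (Holt, w=8) cum 303
⇒ x* = 6
y-coordinate, sorted with cumulative weight:
  y=2 (Elwood, w=60) cum 60
  y=2 (Fenton, w=25) cum 85
  y=3 (Granby, w=40) cum 125
  y=3 (Holt, w=8) cum 133
  y=5 (Denby, w=70) cum 203  ← median
  y=7 (Brookfield, w=10) cum 213
  y=8 (Ashton, w=50) cum 263
  y=8 (Calder, w=40) cum 303
⇒ y* = 5

(6, 5)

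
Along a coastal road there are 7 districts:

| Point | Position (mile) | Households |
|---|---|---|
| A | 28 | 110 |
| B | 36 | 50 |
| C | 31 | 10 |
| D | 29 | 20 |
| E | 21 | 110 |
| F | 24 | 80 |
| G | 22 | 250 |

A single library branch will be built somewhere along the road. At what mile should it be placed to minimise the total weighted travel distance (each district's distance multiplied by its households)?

x = 22

For a sum of weighted absolute distances on a line, the optimum is the weighted median (not the mean). Total weight W = 630; half-weight = 315.
Sort by position and accumulate weight:
  mile 21 (E, w=110) → cum 110
  mile 22 (G, w=250) → cum 360  ≥ 315 → median here
  mile 24 (F, w=80) → cum 440
  mile 28 (A, w=110) → cum 550
  mile 29 (D, w=20) → cum 570
  mile 31 (C, w=10) → cum 580
  mile 36 (B, w=50) → cum 630
Optimal location: mile 22.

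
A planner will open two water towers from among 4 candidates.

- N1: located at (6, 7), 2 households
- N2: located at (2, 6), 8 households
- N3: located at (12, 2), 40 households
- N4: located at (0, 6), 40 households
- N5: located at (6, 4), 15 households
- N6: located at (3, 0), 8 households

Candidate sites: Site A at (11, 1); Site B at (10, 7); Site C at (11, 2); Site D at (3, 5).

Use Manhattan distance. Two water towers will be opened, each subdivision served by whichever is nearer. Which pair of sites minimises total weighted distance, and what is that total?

Evaluate every pair (each demand assigned to the nearer of the two):
  {Site C, Site D}: total = 326
  {Site A, Site D}: total = 366
  {Site B, Site D}: total = 564
  {Site B, Site C}: total = 745
  {Site A, Site B}: total = 777
  {Site A, Site C}: total = 941
Best pair: {Site C, Site D} with total 326.

{Site C, Site D}, total 326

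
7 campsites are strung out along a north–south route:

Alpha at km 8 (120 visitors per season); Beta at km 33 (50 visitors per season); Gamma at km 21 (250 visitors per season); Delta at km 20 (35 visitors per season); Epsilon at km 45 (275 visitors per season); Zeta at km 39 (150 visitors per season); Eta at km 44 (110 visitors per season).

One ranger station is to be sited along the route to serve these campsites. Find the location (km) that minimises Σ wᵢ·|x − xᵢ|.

x = 39

For a sum of weighted absolute distances on a line, the optimum is the weighted median (not the mean). Total weight W = 990; half-weight = 495.
Sort by position and accumulate weight:
  km 8 (Alpha, w=120) → cum 120
  km 20 (Delta, w=35) → cum 155
  km 21 (Gamma, w=250) → cum 405
  km 33 (Beta, w=50) → cum 455
  km 39 (Zeta, w=150) → cum 605  ≥ 495 → median here
  km 44 (Eta, w=110) → cum 715
  km 45 (Epsilon, w=275) → cum 990
Optimal location: km 39.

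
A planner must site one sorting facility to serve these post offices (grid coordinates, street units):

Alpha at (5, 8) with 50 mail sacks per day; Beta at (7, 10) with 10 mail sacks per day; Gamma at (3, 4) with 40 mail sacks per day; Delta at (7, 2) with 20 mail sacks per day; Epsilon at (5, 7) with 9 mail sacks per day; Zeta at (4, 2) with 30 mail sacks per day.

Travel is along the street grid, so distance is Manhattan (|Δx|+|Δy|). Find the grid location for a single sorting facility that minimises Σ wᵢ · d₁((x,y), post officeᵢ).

Manhattan distance separates: Σwᵢ(|x−xᵢ|+|y−yᵢ|) = Σwᵢ|x−xᵢ| + Σwᵢ|y−yᵢ|, so x and y are optimised independently as 1-D weighted medians.
Total weight W = 159; half = 79.5.
x-coordinate, sorted with cumulative weight:
  x=3 (Gamma, w=40) cum 40
  x=4 (Zeta, w=30) cum 70
  x=5 (Alpha, w=50) cum 120  ← median
  x=5 (Epsilon, w=9) cum 129
  x=7 (Beta, w=10) cum 139
  x=7 (Delta, w=20) cum 159
⇒ x* = 5
y-coordinate, sorted with cumulative weight:
  y=2 (Delta, w=20) cum 20
  y=2 (Zeta, w=30) cum 50
  y=4 (Gamma, w=40) cum 90  ← median
  y=7 (Epsilon, w=9) cum 99
  y=8 (Alpha, w=50) cum 149
  y=10 (Beta, w=10) cum 159
⇒ y* = 4

(5, 4)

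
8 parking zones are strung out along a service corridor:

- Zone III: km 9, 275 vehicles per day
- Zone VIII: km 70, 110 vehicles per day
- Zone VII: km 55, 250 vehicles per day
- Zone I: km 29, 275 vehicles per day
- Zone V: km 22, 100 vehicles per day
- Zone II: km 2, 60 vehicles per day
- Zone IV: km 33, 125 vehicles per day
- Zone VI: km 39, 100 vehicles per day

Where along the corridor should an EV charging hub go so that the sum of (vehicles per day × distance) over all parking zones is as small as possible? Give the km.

For a sum of weighted absolute distances on a line, the optimum is the weighted median (not the mean). Total weight W = 1295; half-weight = 647.5.
Sort by position and accumulate weight:
  km 2 (Zone II, w=60) → cum 60
  km 9 (Zone III, w=275) → cum 335
  km 22 (Zone V, w=100) → cum 435
  km 29 (Zone I, w=275) → cum 710  ≥ 647.5 → median here
  km 33 (Zone IV, w=125) → cum 835
  km 39 (Zone VI, w=100) → cum 935
  km 55 (Zone VII, w=250) → cum 1185
  km 70 (Zone VIII, w=110) → cum 1295
Optimal location: km 29.

x = 29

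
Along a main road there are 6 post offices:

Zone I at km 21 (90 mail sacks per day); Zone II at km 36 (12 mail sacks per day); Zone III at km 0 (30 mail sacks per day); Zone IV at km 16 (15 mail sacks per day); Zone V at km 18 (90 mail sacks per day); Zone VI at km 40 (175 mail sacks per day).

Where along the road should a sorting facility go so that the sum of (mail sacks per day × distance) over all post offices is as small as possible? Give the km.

For a sum of weighted absolute distances on a line, the optimum is the weighted median (not the mean). Total weight W = 412; half-weight = 206.
Sort by position and accumulate weight:
  km 0 (Zone III, w=30) → cum 30
  km 16 (Zone IV, w=15) → cum 45
  km 18 (Zone V, w=90) → cum 135
  km 21 (Zone I, w=90) → cum 225  ≥ 206 → median here
  km 36 (Zone II, w=12) → cum 237
  km 40 (Zone VI, w=175) → cum 412
Optimal location: km 21.

x = 21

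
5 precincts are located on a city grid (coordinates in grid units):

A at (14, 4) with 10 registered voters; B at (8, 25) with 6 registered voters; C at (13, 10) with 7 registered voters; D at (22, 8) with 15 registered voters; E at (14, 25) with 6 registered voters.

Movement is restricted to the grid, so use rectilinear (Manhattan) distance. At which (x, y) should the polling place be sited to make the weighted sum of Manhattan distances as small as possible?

(14, 8)

Manhattan distance separates: Σwᵢ(|x−xᵢ|+|y−yᵢ|) = Σwᵢ|x−xᵢ| + Σwᵢ|y−yᵢ|, so x and y are optimised independently as 1-D weighted medians.
Total weight W = 44; half = 22.
x-coordinate, sorted with cumulative weight:
  x=8 (B, w=6) cum 6
  x=13 (C, w=7) cum 13
  x=14 (A, w=10) cum 23  ← median
  x=14 (E, w=6) cum 29
  x=22 (D, w=15) cum 44
⇒ x* = 14
y-coordinate, sorted with cumulative weight:
  y=4 (A, w=10) cum 10
  y=8 (D, w=15) cum 25  ← median
  y=10 (C, w=7) cum 32
  y=25 (B, w=6) cum 38
  y=25 (E, w=6) cum 44
⇒ y* = 8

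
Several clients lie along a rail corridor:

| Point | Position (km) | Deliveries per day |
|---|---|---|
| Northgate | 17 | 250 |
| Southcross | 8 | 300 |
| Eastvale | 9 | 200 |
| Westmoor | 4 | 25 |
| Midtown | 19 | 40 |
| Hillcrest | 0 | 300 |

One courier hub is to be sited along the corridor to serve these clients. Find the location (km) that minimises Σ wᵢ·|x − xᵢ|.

x = 8

For a sum of weighted absolute distances on a line, the optimum is the weighted median (not the mean). Total weight W = 1115; half-weight = 557.5.
Sort by position and accumulate weight:
  km 0 (Hillcrest, w=300) → cum 300
  km 4 (Westmoor, w=25) → cum 325
  km 8 (Southcross, w=300) → cum 625  ≥ 557.5 → median here
  km 9 (Eastvale, w=200) → cum 825
  km 17 (Northgate, w=250) → cum 1075
  km 19 (Midtown, w=40) → cum 1115
Optimal location: km 8.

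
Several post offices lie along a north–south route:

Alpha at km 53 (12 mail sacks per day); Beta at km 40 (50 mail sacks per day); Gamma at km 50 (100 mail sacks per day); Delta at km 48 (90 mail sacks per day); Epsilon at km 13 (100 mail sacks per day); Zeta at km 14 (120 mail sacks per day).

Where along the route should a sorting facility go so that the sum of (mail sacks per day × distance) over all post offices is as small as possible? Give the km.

For a sum of weighted absolute distances on a line, the optimum is the weighted median (not the mean). Total weight W = 472; half-weight = 236.
Sort by position and accumulate weight:
  km 13 (Epsilon, w=100) → cum 100
  km 14 (Zeta, w=120) → cum 220
  km 40 (Beta, w=50) → cum 270  ≥ 236 → median here
  km 48 (Delta, w=90) → cum 360
  km 50 (Gamma, w=100) → cum 460
  km 53 (Alpha, w=12) → cum 472
Optimal location: km 40.

x = 40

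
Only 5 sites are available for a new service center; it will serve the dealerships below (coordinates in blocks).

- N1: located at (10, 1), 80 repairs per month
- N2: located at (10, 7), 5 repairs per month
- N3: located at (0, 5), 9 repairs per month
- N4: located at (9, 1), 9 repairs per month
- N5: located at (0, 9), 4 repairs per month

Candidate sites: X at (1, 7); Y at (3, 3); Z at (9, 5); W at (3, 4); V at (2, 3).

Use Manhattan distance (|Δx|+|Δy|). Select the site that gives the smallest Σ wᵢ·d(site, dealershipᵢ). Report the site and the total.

Z, total 584 blocks

Total weighted distance at each candidate:
  X (1, 7): total = 1410
  Y (3, 3): total = 928
  Z (9, 5): total = 584
  W (3, 4): total = 999
  V (2, 3): total = 1009
Minimum is at Z with total 584 blocks.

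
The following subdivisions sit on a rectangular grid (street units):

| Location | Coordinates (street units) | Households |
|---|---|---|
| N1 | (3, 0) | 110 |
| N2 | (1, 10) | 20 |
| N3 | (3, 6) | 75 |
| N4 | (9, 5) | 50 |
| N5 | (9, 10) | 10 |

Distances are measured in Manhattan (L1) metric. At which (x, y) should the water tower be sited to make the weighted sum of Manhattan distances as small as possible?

Manhattan distance separates: Σwᵢ(|x−xᵢ|+|y−yᵢ|) = Σwᵢ|x−xᵢ| + Σwᵢ|y−yᵢ|, so x and y are optimised independently as 1-D weighted medians.
Total weight W = 265; half = 132.5.
x-coordinate, sorted with cumulative weight:
  x=1 (N2, w=20) cum 20
  x=3 (N1, w=110) cum 130
  x=3 (N3, w=75) cum 205  ← median
  x=9 (N4, w=50) cum 255
  x=9 (N5, w=10) cum 265
⇒ x* = 3
y-coordinate, sorted with cumulative weight:
  y=0 (N1, w=110) cum 110
  y=5 (N4, w=50) cum 160  ← median
  y=6 (N3, w=75) cum 235
  y=10 (N2, w=20) cum 255
  y=10 (N5, w=10) cum 265
⇒ y* = 5

(3, 5)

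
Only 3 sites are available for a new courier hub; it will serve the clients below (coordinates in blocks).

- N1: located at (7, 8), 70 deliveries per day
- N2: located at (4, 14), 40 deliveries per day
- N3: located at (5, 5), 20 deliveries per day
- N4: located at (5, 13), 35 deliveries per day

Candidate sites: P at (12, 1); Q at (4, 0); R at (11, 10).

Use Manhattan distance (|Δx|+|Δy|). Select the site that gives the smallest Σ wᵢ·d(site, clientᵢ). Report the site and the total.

Total weighted distance at each candidate:
  P (12, 1): total = 2565
  Q (4, 0): total = 1940
  R (11, 10): total = 1395
Minimum is at R with total 1395 blocks.

R, total 1395 blocks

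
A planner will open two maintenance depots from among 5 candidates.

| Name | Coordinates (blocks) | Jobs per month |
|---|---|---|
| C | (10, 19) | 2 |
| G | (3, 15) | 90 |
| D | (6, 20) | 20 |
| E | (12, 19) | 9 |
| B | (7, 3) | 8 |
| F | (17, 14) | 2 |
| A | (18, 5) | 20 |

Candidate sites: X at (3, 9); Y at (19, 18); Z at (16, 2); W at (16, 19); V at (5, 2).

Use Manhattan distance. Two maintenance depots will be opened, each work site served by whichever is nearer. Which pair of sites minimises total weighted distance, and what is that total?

{X, W}, total 1220

Evaluate every pair (each demand assigned to the nearer of the two):
  {X, W}: total = 1220
  {X, Z}: total = 1231
  {X, Y}: total = 1284
  {X, V}: total = 1407
  {W, V}: total = 1974
  {Z, W}: total = 1990
  {Y, V}: total = 2058
  {Z, V}: total = 2113
  {Y, W}: total = 2290
  {Y, Z}: total = 2294
Best pair: {X, W} with total 1220.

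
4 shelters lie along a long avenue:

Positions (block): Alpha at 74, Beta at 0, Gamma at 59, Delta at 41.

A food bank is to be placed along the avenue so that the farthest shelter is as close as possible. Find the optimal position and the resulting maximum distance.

The 1-center on a line is the midpoint of the two extreme points: leftmost at 0, rightmost at 74.
Optimal location = (0 + 74)/2 = 37; maximum distance = (74 − 0)/2 = 37.

location 37, max distance 37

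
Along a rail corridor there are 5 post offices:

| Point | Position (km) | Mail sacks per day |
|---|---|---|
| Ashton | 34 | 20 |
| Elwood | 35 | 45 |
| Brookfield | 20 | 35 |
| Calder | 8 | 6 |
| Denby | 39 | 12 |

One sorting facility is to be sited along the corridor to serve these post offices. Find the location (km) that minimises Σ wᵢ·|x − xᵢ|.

For a sum of weighted absolute distances on a line, the optimum is the weighted median (not the mean). Total weight W = 118; half-weight = 59.
Sort by position and accumulate weight:
  km 8 (Calder, w=6) → cum 6
  km 20 (Brookfield, w=35) → cum 41
  km 34 (Ashton, w=20) → cum 61  ≥ 59 → median here
  km 35 (Elwood, w=45) → cum 106
  km 39 (Denby, w=12) → cum 118
Optimal location: km 34.

x = 34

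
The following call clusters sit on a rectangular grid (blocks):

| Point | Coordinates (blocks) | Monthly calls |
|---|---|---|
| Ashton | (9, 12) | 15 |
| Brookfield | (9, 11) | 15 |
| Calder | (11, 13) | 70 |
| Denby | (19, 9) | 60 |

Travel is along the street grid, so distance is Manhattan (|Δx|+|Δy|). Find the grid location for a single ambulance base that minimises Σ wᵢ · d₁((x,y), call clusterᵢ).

Manhattan distance separates: Σwᵢ(|x−xᵢ|+|y−yᵢ|) = Σwᵢ|x−xᵢ| + Σwᵢ|y−yᵢ|, so x and y are optimised independently as 1-D weighted medians.
Total weight W = 160; half = 80.
x-coordinate, sorted with cumulative weight:
  x=9 (Ashton, w=15) cum 15
  x=9 (Brookfield, w=15) cum 30
  x=11 (Calder, w=70) cum 100  ← median
  x=19 (Denby, w=60) cum 160
⇒ x* = 11
y-coordinate, sorted with cumulative weight:
  y=9 (Denby, w=60) cum 60
  y=11 (Brookfield, w=15) cum 75
  y=12 (Ashton, w=15) cum 90  ← median
  y=13 (Calder, w=70) cum 160
⇒ y* = 12

(11, 12)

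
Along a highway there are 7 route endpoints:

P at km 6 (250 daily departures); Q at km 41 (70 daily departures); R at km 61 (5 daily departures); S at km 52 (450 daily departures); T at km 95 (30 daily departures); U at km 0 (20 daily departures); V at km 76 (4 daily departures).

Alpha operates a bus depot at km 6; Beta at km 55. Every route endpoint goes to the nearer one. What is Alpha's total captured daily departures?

270

The indifferent point is the midpoint (6+55)/2 = 30.5; route endpoints left of it (closer to Alpha at 6) go to Alpha, those right go to Beta.
  U at 0 (w=20) → Alpha
  P at 6 (w=250) → Alpha
  Q at 41 (w=70) → Beta
  S at 52 (w=450) → Beta
  R at 61 (w=5) → Beta
  V at 76 (w=4) → Beta
  T at 95 (w=30) → Beta
Alpha captures 270; Beta captures 559.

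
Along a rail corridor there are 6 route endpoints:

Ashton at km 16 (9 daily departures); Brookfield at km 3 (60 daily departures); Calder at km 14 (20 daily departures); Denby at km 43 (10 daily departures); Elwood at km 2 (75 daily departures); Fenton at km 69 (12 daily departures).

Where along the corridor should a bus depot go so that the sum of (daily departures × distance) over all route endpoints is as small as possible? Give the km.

For a sum of weighted absolute distances on a line, the optimum is the weighted median (not the mean). Total weight W = 186; half-weight = 93.
Sort by position and accumulate weight:
  km 2 (Elwood, w=75) → cum 75
  km 3 (Brookfield, w=60) → cum 135  ≥ 93 → median here
  km 14 (Calder, w=20) → cum 155
  km 16 (Ashton, w=9) → cum 164
  km 43 (Denby, w=10) → cum 174
  km 69 (Fenton, w=12) → cum 186
Optimal location: km 3.

x = 3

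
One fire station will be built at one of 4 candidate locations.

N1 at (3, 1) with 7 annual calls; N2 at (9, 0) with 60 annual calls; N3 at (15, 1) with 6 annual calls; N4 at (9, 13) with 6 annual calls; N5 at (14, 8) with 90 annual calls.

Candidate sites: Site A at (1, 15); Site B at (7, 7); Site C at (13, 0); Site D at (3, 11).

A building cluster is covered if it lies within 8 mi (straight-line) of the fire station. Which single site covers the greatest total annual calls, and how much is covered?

Coverage radius r = 8 mi; a point is covered iff (Δx)²+(Δy)² ≤ 8² = 64.
  Site A (1, 15): covers {none} → 0
  Site B (7, 7): covers {N1, N2, N4, N5} → 163
  Site C (13, 0): covers {N2, N3} → 66
  Site D (3, 11): covers {N4} → 6
Maximum coverage at Site B: 163 annual calls.

Site B, covering 163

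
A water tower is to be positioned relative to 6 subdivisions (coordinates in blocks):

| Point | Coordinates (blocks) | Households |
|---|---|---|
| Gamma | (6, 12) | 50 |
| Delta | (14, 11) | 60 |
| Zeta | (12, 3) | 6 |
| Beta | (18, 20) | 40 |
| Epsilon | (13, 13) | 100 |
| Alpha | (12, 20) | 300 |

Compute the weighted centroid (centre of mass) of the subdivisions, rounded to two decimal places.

(12.29, 16.87)

The minimiser of Σwᵢ‖p−pᵢ‖² is the weighted centroid p* = (Σwᵢpᵢ)/(Σwᵢ).
Σwᵢ = 556.
Σwᵢxᵢ = 50·6 + 60·14 + 6·12 + 40·18 + 100·13 + 300·12 = 6832.
Σwᵢyᵢ = 50·12 + 60·11 + 6·3 + 40·20 + 100·13 + 300·20 = 9378.
x* = 6832/556 = 12.29, y* = 9378/556 = 16.87.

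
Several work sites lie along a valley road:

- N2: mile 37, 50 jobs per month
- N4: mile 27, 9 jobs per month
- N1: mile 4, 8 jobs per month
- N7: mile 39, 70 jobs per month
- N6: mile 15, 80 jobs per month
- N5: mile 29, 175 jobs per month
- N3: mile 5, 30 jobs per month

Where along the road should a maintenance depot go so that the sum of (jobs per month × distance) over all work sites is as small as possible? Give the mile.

For a sum of weighted absolute distances on a line, the optimum is the weighted median (not the mean). Total weight W = 422; half-weight = 211.
Sort by position and accumulate weight:
  mile 4 (N1, w=8) → cum 8
  mile 5 (N3, w=30) → cum 38
  mile 15 (N6, w=80) → cum 118
  mile 27 (N4, w=9) → cum 127
  mile 29 (N5, w=175) → cum 302  ≥ 211 → median here
  mile 37 (N2, w=50) → cum 352
  mile 39 (N7, w=70) → cum 422
Optimal location: mile 29.

x = 29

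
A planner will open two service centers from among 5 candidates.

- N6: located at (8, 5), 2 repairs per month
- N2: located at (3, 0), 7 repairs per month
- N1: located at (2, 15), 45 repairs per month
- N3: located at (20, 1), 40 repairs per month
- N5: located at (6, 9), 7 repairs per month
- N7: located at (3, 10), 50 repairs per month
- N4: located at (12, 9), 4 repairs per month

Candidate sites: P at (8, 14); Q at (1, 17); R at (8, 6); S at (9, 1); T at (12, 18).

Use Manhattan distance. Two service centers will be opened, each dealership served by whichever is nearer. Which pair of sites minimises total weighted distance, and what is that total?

Evaluate every pair (each demand assigned to the nearer of the two):
  {Q, S}: total = 1205
  {P, S}: total = 1349
  {Q, R}: total = 1407
  {P, R}: total = 1587
  {R, S}: total = 1679
  {P, Q}: total = 1821
  {R, T}: total = 1857
  {Q, T}: total = 1879
  {S, T}: total = 1947
  {P, T}: total = 2001
Best pair: {Q, S} with total 1205.

{Q, S}, total 1205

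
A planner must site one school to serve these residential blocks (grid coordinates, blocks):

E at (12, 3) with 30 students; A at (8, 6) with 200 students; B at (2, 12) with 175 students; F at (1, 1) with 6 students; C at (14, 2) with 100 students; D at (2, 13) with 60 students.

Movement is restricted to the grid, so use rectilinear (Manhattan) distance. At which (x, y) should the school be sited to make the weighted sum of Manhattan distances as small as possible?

Manhattan distance separates: Σwᵢ(|x−xᵢ|+|y−yᵢ|) = Σwᵢ|x−xᵢ| + Σwᵢ|y−yᵢ|, so x and y are optimised independently as 1-D weighted medians.
Total weight W = 571; half = 285.5.
x-coordinate, sorted with cumulative weight:
  x=1 (F, w=6) cum 6
  x=2 (B, w=175) cum 181
  x=2 (D, w=60) cum 241
  x=8 (A, w=200) cum 441  ← median
  x=12 (E, w=30) cum 471
  x=14 (C, w=100) cum 571
⇒ x* = 8
y-coordinate, sorted with cumulative weight:
  y=1 (F, w=6) cum 6
  y=2 (C, w=100) cum 106
  y=3 (E, w=30) cum 136
  y=6 (A, w=200) cum 336  ← median
  y=12 (B, w=175) cum 511
  y=13 (D, w=60) cum 571
⇒ y* = 6

(8, 6)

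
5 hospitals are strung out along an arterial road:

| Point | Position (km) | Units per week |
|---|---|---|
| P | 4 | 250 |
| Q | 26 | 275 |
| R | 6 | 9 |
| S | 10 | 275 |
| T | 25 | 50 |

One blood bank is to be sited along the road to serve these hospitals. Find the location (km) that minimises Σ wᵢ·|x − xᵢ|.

For a sum of weighted absolute distances on a line, the optimum is the weighted median (not the mean). Total weight W = 859; half-weight = 429.5.
Sort by position and accumulate weight:
  km 4 (P, w=250) → cum 250
  km 6 (R, w=9) → cum 259
  km 10 (S, w=275) → cum 534  ≥ 429.5 → median here
  km 25 (T, w=50) → cum 584
  km 26 (Q, w=275) → cum 859
Optimal location: km 10.

x = 10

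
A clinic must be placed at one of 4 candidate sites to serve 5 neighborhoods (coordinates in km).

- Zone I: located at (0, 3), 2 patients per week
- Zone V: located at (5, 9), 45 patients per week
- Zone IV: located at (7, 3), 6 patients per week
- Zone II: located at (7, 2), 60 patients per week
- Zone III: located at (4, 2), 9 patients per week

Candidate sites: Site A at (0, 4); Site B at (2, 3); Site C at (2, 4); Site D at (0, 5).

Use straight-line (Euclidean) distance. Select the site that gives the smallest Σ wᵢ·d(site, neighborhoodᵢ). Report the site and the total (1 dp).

Site C, total 646.0 km

Total weighted distance at each candidate:
  Site A (0, 4): total = 839.7
  Site B (2, 3): total = 661.9
  Site C (2, 4): total = 646.0
  Site D (0, 5): total = 837.8
Minimum is at Site C with total 646.0 km.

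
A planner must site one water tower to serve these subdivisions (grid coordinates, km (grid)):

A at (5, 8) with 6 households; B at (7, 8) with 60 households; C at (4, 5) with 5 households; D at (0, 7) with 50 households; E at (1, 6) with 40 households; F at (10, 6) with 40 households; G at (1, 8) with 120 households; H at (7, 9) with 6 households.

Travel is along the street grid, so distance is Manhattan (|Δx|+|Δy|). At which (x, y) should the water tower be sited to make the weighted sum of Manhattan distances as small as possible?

Manhattan distance separates: Σwᵢ(|x−xᵢ|+|y−yᵢ|) = Σwᵢ|x−xᵢ| + Σwᵢ|y−yᵢ|, so x and y are optimised independently as 1-D weighted medians.
Total weight W = 327; half = 163.5.
x-coordinate, sorted with cumulative weight:
  x=0 (D, w=50) cum 50
  x=1 (E, w=40) cum 90
  x=1 (G, w=120) cum 210  ← median
  x=4 (C, w=5) cum 215
  x=5 (A, w=6) cum 221
  x=7 (B, w=60) cum 281
  x=7 (H, w=6) cum 287
  x=10 (F, w=40) cum 327
⇒ x* = 1
y-coordinate, sorted with cumulative weight:
  y=5 (C, w=5) cum 5
  y=6 (E, w=40) cum 45
  y=6 (F, w=40) cum 85
  y=7 (D, w=50) cum 135
  y=8 (A, w=6) cum 141
  y=8 (B, w=60) cum 201  ← median
  y=8 (G, w=120) cum 321
  y=9 (H, w=6) cum 327
⇒ y* = 8

(1, 8)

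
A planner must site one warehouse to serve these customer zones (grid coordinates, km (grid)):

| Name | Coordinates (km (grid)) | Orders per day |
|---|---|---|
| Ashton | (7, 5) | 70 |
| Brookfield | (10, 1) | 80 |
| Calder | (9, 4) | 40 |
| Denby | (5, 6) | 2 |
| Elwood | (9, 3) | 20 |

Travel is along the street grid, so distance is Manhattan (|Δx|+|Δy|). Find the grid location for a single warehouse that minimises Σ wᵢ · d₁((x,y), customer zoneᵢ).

Manhattan distance separates: Σwᵢ(|x−xᵢ|+|y−yᵢ|) = Σwᵢ|x−xᵢ| + Σwᵢ|y−yᵢ|, so x and y are optimised independently as 1-D weighted medians.
Total weight W = 212; half = 106.
x-coordinate, sorted with cumulative weight:
  x=5 (Denby, w=2) cum 2
  x=7 (Ashton, w=70) cum 72
  x=9 (Calder, w=40) cum 112  ← median
  x=9 (Elwood, w=20) cum 132
  x=10 (Brookfield, w=80) cum 212
⇒ x* = 9
y-coordinate, sorted with cumulative weight:
  y=1 (Brookfield, w=80) cum 80
  y=3 (Elwood, w=20) cum 100
  y=4 (Calder, w=40) cum 140  ← median
  y=5 (Ashton, w=70) cum 210
  y=6 (Denby, w=2) cum 212
⇒ y* = 4

(9, 4)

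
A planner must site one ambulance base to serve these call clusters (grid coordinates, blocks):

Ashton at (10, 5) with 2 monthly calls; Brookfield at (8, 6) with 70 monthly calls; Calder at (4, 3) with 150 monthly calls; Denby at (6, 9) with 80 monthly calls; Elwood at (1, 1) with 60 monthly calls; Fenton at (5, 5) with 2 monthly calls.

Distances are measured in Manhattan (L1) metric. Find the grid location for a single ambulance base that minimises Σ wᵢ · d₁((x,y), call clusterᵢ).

Manhattan distance separates: Σwᵢ(|x−xᵢ|+|y−yᵢ|) = Σwᵢ|x−xᵢ| + Σwᵢ|y−yᵢ|, so x and y are optimised independently as 1-D weighted medians.
Total weight W = 364; half = 182.
x-coordinate, sorted with cumulative weight:
  x=1 (Elwood, w=60) cum 60
  x=4 (Calder, w=150) cum 210  ← median
  x=5 (Fenton, w=2) cum 212
  x=6 (Denby, w=80) cum 292
  x=8 (Brookfield, w=70) cum 362
  x=10 (Ashton, w=2) cum 364
⇒ x* = 4
y-coordinate, sorted with cumulative weight:
  y=1 (Elwood, w=60) cum 60
  y=3 (Calder, w=150) cum 210  ← median
  y=5 (Ashton, w=2) cum 212
  y=5 (Fenton, w=2) cum 214
  y=6 (Brookfield, w=70) cum 284
  y=9 (Denby, w=80) cum 364
⇒ y* = 3

(4, 3)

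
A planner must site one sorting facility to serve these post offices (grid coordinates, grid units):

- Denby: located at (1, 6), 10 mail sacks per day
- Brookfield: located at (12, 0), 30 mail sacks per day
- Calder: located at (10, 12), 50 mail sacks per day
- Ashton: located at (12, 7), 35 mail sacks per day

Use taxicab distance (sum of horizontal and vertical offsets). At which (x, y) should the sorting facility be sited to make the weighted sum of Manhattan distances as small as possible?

Manhattan distance separates: Σwᵢ(|x−xᵢ|+|y−yᵢ|) = Σwᵢ|x−xᵢ| + Σwᵢ|y−yᵢ|, so x and y are optimised independently as 1-D weighted medians.
Total weight W = 125; half = 62.5.
x-coordinate, sorted with cumulative weight:
  x=1 (Denby, w=10) cum 10
  x=10 (Calder, w=50) cum 60
  x=12 (Brookfield, w=30) cum 90  ← median
  x=12 (Ashton, w=35) cum 125
⇒ x* = 12
y-coordinate, sorted with cumulative weight:
  y=0 (Brookfield, w=30) cum 30
  y=6 (Denby, w=10) cum 40
  y=7 (Ashton, w=35) cum 75  ← median
  y=12 (Calder, w=50) cum 125
⇒ y* = 7

(12, 7)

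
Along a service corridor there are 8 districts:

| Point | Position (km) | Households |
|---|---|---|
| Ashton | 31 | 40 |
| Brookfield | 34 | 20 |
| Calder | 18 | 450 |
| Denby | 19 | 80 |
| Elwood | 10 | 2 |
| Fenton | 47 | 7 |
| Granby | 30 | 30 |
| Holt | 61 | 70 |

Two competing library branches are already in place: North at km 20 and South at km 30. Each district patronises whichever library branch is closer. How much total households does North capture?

The indifferent point is the midpoint (20+30)/2 = 25; districts left of it (closer to North at 20) go to North, those right go to South.
  Elwood at 10 (w=2) → North
  Calder at 18 (w=450) → North
  Denby at 19 (w=80) → North
  Granby at 30 (w=30) → South
  Ashton at 31 (w=40) → South
  Brookfield at 34 (w=20) → South
  Fenton at 47 (w=7) → South
  Holt at 61 (w=70) → South
North captures 532; South captures 167.

532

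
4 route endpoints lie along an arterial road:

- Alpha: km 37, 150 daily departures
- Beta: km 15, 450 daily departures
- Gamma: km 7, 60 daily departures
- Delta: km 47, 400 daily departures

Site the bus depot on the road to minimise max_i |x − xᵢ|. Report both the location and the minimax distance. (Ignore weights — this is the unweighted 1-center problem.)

The 1-center on a line is the midpoint of the two extreme points: leftmost at 7, rightmost at 47.
Optimal location = (7 + 47)/2 = 27; maximum distance = (47 − 7)/2 = 20.

location 27, max distance 20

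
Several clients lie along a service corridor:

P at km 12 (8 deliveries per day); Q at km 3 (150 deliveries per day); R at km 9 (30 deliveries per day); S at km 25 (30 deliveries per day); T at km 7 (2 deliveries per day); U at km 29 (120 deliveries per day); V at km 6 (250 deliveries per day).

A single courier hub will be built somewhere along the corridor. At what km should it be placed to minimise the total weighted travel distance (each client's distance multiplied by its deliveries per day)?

For a sum of weighted absolute distances on a line, the optimum is the weighted median (not the mean). Total weight W = 590; half-weight = 295.
Sort by position and accumulate weight:
  km 3 (Q, w=150) → cum 150
  km 6 (V, w=250) → cum 400  ≥ 295 → median here
  km 7 (T, w=2) → cum 402
  km 9 (R, w=30) → cum 432
  km 12 (P, w=8) → cum 440
  km 25 (S, w=30) → cum 470
  km 29 (U, w=120) → cum 590
Optimal location: km 6.

x = 6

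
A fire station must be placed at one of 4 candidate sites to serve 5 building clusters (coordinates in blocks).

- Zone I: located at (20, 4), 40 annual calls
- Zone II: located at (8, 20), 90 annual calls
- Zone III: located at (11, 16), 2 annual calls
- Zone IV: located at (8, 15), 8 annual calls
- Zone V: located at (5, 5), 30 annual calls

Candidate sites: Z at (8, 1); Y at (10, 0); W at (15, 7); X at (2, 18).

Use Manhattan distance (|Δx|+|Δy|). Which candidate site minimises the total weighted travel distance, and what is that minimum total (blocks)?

Total weighted distance at each candidate:
  Z (8, 1): total = 2668
  Y (10, 0): total = 3010
  W (15, 7): total = 2626
  X (2, 18): total = 2574
Minimum is at X with total 2574 blocks.

X, total 2574 blocks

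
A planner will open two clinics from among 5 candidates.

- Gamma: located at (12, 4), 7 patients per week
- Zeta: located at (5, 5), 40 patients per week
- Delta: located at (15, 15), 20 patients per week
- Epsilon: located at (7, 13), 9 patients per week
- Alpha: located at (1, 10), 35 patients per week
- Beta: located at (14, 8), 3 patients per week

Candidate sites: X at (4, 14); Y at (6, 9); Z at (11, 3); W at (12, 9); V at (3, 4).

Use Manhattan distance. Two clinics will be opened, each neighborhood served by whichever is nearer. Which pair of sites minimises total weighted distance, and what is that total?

{Y, W}, total 679

Evaluate every pair (each demand assigned to the nearer of the two):
  {Y, W}: total = 679
  {W, V}: total = 705
  {X, V}: total = 749
  {Y, V}: total = 765
  {X, Y}: total = 790
  {Y, Z}: total = 793
  {Z, V}: total = 875
  {X, Z}: total = 879
  {X, W}: total = 905
  {Z, W}: total = 1024
Best pair: {Y, W} with total 679.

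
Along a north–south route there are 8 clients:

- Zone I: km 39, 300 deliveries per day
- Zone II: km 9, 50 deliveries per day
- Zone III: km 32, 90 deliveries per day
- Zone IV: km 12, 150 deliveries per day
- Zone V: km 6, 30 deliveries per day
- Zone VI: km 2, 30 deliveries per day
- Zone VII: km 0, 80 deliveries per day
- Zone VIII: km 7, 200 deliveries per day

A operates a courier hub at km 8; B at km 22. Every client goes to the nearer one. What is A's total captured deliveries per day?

540

The indifferent point is the midpoint (8+22)/2 = 15; clients left of it (closer to A at 8) go to A, those right go to B.
  Zone VII at 0 (w=80) → A
  Zone VI at 2 (w=30) → A
  Zone V at 6 (w=30) → A
  Zone VIII at 7 (w=200) → A
  Zone II at 9 (w=50) → A
  Zone IV at 12 (w=150) → A
  Zone III at 32 (w=90) → B
  Zone I at 39 (w=300) → B
A captures 540; B captures 390.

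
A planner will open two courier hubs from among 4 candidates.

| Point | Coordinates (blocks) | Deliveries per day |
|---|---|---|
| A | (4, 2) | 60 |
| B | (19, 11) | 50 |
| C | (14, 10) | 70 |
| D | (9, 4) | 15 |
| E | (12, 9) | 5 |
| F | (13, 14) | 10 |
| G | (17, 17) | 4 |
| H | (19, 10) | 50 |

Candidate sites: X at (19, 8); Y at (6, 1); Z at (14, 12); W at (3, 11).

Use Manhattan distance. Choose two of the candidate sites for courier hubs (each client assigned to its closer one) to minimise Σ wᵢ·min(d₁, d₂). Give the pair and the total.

{Y, Z}, total 1147

Evaluate every pair (each demand assigned to the nearer of the two):
  {Y, Z}: total = 1147
  {X, Y}: total = 1214
  {Z, W}: total = 1672
  {X, W}: total = 1739
  {X, Z}: total = 1872
  {Y, W}: total = 3025
Best pair: {Y, Z} with total 1147.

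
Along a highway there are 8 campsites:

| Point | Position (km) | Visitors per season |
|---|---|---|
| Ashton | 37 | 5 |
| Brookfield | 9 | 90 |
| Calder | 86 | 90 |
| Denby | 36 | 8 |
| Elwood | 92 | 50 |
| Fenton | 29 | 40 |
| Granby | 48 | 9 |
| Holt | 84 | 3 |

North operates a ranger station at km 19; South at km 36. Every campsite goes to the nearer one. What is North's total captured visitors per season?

The indifferent point is the midpoint (19+36)/2 = 27.5; campsites left of it (closer to North at 19) go to North, those right go to South.
  Brookfield at 9 (w=90) → North
  Fenton at 29 (w=40) → South
  Denby at 36 (w=8) → South
  Ashton at 37 (w=5) → South
  Granby at 48 (w=9) → South
  Holt at 84 (w=3) → South
  Calder at 86 (w=90) → South
  Elwood at 92 (w=50) → South
North captures 90; South captures 205.

90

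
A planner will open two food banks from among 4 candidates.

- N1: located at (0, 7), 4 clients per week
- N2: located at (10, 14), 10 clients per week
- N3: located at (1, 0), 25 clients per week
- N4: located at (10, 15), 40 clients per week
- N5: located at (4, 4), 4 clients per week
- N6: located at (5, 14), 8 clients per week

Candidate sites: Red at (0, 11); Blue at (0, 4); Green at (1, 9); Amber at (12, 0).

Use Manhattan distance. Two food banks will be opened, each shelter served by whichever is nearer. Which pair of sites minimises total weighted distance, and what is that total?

Evaluate every pair (each demand assigned to the nearer of the two):
  {Red, Blue}: total = 907
  {Blue, Green}: total = 965
  {Red, Green}: total = 1023
  {Green, Amber}: total = 1081
  {Red, Amber}: total = 1089
  {Blue, Amber}: total = 1113
Best pair: {Red, Blue} with total 907.

{Red, Blue}, total 907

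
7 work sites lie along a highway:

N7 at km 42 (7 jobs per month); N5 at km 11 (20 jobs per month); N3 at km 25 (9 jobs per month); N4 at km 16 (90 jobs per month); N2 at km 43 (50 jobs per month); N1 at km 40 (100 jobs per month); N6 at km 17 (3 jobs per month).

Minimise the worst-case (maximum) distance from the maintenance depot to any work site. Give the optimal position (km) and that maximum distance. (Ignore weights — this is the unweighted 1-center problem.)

The 1-center on a line is the midpoint of the two extreme points: leftmost at 11, rightmost at 43.
Optimal location = (11 + 43)/2 = 27; maximum distance = (43 − 11)/2 = 16.

location 27, max distance 16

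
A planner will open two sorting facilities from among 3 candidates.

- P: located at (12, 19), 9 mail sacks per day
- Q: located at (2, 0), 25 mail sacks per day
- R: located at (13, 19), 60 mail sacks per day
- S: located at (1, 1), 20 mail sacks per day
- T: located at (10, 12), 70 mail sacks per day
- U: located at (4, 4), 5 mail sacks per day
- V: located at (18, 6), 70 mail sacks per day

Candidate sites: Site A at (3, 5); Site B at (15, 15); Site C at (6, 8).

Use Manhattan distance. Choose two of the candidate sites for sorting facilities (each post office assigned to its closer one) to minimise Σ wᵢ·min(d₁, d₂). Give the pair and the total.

{Site A, Site B}, total 2103

Evaluate every pair (each demand assigned to the nearer of the two):
  {Site A, Site B}: total = 2103
  {Site B, Site C}: total = 2393
  {Site A, Site C}: total = 3053
Best pair: {Site A, Site B} with total 2103.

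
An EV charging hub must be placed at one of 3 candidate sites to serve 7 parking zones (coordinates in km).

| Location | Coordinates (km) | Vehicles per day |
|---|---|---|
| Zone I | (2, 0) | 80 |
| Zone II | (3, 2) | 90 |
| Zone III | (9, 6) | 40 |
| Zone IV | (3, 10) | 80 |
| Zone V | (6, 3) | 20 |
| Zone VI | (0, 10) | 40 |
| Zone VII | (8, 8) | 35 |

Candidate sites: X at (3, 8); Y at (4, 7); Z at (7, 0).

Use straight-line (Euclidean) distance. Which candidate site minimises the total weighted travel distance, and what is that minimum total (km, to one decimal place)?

Total weighted distance at each candidate:
  X (3, 8): total = 2033.8
  Y (4, 7): total = 1932.0
  Z (7, 0): total = 2750.8
Minimum is at Y with total 1932.0 km.

Y, total 1932.0 km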